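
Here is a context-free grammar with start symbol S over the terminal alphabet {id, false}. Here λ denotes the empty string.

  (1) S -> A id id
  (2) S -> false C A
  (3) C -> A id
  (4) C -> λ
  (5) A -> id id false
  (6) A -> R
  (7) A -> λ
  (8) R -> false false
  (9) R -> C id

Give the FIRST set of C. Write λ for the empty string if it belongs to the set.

{λ, false, id}

FIRST(S): from S->A id id we get {false, id}; from S->false C A we get {false}. So FIRST(S) = {false, id}.
FIRST(C): from C->A id we get {false, id}; from C->λ we get {λ}. So FIRST(C) = {λ, false, id}.
FIRST(R): from R->false false we get {false}; from R->C id we get {false, id}. So FIRST(R) = {false, id}.
FIRST(A): from A->id id false we get {id}; from A->R we get {false, id}; from A->λ we get {λ}. So FIRST(A) = {λ, false, id}.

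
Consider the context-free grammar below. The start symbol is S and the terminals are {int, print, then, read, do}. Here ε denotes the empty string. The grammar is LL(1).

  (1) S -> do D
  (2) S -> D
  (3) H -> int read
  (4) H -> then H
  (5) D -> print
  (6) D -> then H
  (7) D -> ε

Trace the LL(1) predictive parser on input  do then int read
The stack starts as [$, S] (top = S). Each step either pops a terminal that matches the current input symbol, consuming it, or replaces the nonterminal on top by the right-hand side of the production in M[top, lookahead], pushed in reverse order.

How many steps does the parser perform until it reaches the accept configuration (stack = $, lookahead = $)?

7

     Stack       Input               Action
  1  $ S         do then int read $  expand S -> do D
  2  $ D do      do then int read $  match do
  3  $ D         then int read $     expand D -> then H
  4  $ H then    then int read $     match then
  5  $ H         int read $          expand H -> int read
  6  $ read int  int read $          match int
  7  $ read      read $              match read
Accept reached after 7 steps.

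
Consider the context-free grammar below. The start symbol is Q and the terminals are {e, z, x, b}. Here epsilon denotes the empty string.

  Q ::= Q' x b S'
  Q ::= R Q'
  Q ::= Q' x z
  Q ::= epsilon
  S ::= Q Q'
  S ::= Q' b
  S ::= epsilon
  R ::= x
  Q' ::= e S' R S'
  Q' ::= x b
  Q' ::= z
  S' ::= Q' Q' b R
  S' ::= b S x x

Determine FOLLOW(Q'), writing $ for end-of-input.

{$, b, e, x, z}

FIRST(R) = {x}
FIRST(Q') = {e, x, z}
FIRST(Q) = {epsilon, e, x, z}  (via Q' x b S', R Q', Q' x z)
FIRST(S') = {b, e, x, z}  (via Q' Q' b R)
FIRST(S) = {epsilon, e, x, z}  (via Q Q', Q' b)
FOLLOW(Q) includes $ since Q is the start symbol.
FOLLOW(Q): in S::=Q Q', Q is followed by Q' with FIRST {e, x, z}. Thus FOLLOW(Q) = {$, e, x, z}.
FOLLOW(S): in S'::=b S x x, S is followed by x x with FIRST {x}. Thus FOLLOW(S) = {x}.
FOLLOW(Q'): in Q::=Q' x b S', Q' is followed by x b S' with FIRST {x}; in Q::=R Q', the suffix after Q' is empty, so FOLLOW(Q') ⊇ FOLLOW(Q) = {$, e, x, z}; in Q::=Q' x z, Q' is followed by x z with FIRST {x}; in S::=Q Q', the suffix after Q' is empty, so FOLLOW(Q') ⊇ FOLLOW(S) = {x}; in S::=Q' b, Q' is followed by b with FIRST {b}; in S'::=Q' Q' b R (occurrence 1), Q' is followed by Q' b R with FIRST {e, x, z}; in S'::=Q' Q' b R (occurrence 2), Q' is followed by b R with FIRST {b}. Thus FOLLOW(Q') = {$, b, e, x, z}.
FOLLOW(S'): in Q::=Q' x b S', the suffix after S' is empty, so FOLLOW(S') ⊇ FOLLOW(Q) = {$, e, x, z}; in Q'::=e S' R S' (occurrence 1), S' is followed by R S' with FIRST {x}; in Q'::=e S' R S' (occurrence 2), the suffix after S' is empty, so FOLLOW(S') ⊇ FOLLOW(Q') = {$, b, e, x, z}. Thus FOLLOW(S') = {$, b, e, x, z}.
FOLLOW(R): in Q::=R Q', R is followed by Q' with FIRST {e, x, z}; in Q'::=e S' R S', R is followed by S' with FIRST {b, e, x, z}; in S'::=Q' Q' b R, the suffix after R is empty, so FOLLOW(R) ⊇ FOLLOW(S') = {$, b, e, x, z}. Thus FOLLOW(R) = {$, b, e, x, z}.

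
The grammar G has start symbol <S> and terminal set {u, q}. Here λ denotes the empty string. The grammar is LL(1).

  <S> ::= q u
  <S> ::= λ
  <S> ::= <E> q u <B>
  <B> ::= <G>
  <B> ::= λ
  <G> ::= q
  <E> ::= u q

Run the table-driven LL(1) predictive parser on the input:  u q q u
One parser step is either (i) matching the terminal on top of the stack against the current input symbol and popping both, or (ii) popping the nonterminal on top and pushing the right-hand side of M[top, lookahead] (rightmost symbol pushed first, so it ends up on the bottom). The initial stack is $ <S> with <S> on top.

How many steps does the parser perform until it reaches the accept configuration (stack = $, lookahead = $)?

step 1: stack=$ <S>  input=u q q u $  — expand <S> ::= <E> q u <B>
step 2: stack=$ <B> u q <E>  input=u q q u $  — expand <E> ::= u q
step 3: stack=$ <B> u q q u  input=u q q u $  — match u
step 4: stack=$ <B> u q q  input=q q u $  — match q
step 5: stack=$ <B> u q  input=q u $  — match q
step 6: stack=$ <B> u  input=u $  — match u
step 7: stack=$ <B>  input=$  — expand <B> ::= λ
Accept reached after 7 steps.

7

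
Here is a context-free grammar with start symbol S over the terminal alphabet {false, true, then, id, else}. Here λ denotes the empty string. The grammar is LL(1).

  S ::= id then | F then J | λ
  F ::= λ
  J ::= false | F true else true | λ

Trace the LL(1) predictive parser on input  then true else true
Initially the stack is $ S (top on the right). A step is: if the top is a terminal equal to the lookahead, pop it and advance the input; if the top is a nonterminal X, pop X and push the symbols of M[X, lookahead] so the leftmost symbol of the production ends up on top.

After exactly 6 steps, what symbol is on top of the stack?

step 1: stack=$ S  input=then true else true $  — expand S ::= F then J
step 2: stack=$ J then F  input=then true else true $  — expand F ::= λ
step 3: stack=$ J then  input=then true else true $  — match then
step 4: stack=$ J  input=true else true $  — expand J ::= F true else true
step 5: stack=$ true else true F  input=true else true $  — expand F ::= λ
step 6: stack=$ true else true  input=true else true $  — match true
Stack after step 6: $ true else (top = else).

else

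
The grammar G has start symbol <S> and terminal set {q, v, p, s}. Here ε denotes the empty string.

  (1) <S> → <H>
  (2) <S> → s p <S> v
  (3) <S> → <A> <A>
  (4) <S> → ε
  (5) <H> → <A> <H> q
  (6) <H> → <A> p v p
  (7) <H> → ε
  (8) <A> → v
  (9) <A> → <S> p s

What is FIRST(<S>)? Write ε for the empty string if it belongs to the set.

{ε, p, s, v}

FIRST(<S>) = {ε, p, s, v}  (via <H>, <A> <A>)
FIRST(<A>) = {p, s, v}  (via <S> p s)
FIRST(<H>) = {ε, p, s, v}  (via <A> <H> q, <A> p v p)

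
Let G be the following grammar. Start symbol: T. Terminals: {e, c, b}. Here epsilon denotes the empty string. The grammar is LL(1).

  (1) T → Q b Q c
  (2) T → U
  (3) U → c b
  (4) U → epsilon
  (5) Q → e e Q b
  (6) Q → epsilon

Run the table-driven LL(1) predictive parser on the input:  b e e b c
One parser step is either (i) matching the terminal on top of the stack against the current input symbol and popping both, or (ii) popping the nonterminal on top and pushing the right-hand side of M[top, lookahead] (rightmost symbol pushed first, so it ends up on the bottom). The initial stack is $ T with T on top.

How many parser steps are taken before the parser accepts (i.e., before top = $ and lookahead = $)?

9

step 1: stack=$ T  input=b e e b c $  — expand T → Q b Q c
step 2: stack=$ c Q b Q  input=b e e b c $  — expand Q → epsilon
step 3: stack=$ c Q b  input=b e e b c $  — match b
step 4: stack=$ c Q  input=e e b c $  — expand Q → e e Q b
step 5: stack=$ c b Q e e  input=e e b c $  — match e
step 6: stack=$ c b Q e  input=e b c $  — match e
step 7: stack=$ c b Q  input=b c $  — expand Q → epsilon
step 8: stack=$ c b  input=b c $  — match b
step 9: stack=$ c  input=c $  — match c
Accept reached after 9 steps.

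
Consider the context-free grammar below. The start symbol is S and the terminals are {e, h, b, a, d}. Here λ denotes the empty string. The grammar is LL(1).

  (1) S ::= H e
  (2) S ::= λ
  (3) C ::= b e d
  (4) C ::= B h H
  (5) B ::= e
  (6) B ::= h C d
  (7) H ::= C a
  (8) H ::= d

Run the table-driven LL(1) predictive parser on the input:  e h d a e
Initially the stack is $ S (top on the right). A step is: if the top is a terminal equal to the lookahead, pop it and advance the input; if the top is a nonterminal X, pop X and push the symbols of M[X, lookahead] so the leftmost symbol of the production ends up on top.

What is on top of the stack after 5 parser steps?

step 1: stack=$ S  input=e h d a e $  — expand S ::= H e
step 2: stack=$ e H  input=e h d a e $  — expand H ::= C a
step 3: stack=$ e a C  input=e h d a e $  — expand C ::= B h H
step 4: stack=$ e a H h B  input=e h d a e $  — expand B ::= e
step 5: stack=$ e a H h e  input=e h d a e $  — match e
Stack after step 5: $ e a H h (top = h).

h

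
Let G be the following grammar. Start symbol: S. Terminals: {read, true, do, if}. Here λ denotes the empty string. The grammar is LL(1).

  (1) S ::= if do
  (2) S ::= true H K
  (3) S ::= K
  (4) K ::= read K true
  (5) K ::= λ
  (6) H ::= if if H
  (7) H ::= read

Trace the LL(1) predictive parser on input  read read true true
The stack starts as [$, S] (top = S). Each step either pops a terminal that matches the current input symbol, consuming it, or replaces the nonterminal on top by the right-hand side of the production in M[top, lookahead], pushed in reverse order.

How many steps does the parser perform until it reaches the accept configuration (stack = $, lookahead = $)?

step 1: stack=$ S  input=read read true true $  — expand S ::= K
step 2: stack=$ K  input=read read true true $  — expand K ::= read K true
step 3: stack=$ true K read  input=read read true true $  — match read
step 4: stack=$ true K  input=read true true $  — expand K ::= read K true
step 5: stack=$ true true K read  input=read true true $  — match read
step 6: stack=$ true true K  input=true true $  — expand K ::= λ
step 7: stack=$ true true  input=true true $  — match true
step 8: stack=$ true  input=true $  — match true
Accept reached after 8 steps.

8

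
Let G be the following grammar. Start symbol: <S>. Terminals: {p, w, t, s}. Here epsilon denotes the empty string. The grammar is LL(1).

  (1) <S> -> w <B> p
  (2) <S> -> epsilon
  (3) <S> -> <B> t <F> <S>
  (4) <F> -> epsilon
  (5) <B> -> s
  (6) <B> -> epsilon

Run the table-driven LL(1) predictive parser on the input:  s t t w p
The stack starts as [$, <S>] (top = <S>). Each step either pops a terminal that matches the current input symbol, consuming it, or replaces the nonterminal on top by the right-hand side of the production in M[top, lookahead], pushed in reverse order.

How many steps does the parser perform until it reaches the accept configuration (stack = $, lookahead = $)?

13

step 1: stack=$ <S>  input=s t t w p $  — expand <S> -> <B> t <F> <S>
step 2: stack=$ <S> <F> t <B>  input=s t t w p $  — expand <B> -> s
step 3: stack=$ <S> <F> t s  input=s t t w p $  — match s
step 4: stack=$ <S> <F> t  input=t t w p $  — match t
step 5: stack=$ <S> <F>  input=t w p $  — expand <F> -> epsilon
step 6: stack=$ <S>  input=t w p $  — expand <S> -> <B> t <F> <S>
step 7: stack=$ <S> <F> t <B>  input=t w p $  — expand <B> -> epsilon
step 8: stack=$ <S> <F> t  input=t w p $  — match t
step 9: stack=$ <S> <F>  input=w p $  — expand <F> -> epsilon
step 10: stack=$ <S>  input=w p $  — expand <S> -> w <B> p
step 11: stack=$ p <B> w  input=w p $  — match w
step 12: stack=$ p <B>  input=p $  — expand <B> -> epsilon
step 13: stack=$ p  input=p $  — match p
Accept reached after 13 steps.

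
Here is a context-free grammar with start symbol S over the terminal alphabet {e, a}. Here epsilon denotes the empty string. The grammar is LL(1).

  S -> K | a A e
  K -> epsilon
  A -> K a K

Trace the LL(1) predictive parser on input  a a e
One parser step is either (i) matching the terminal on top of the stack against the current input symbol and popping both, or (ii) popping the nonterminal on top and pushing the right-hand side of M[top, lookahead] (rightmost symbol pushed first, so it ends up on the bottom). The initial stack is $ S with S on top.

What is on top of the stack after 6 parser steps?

     Stack      Input    Action
  1  $ S        a a e $  expand S -> a A e
  2  $ e A a    a a e $  match a
  3  $ e A      a e $    expand A -> K a K
  4  $ e K a K  a e $    expand K -> epsilon
  5  $ e K a    a e $    match a
  6  $ e K      e $      expand K -> epsilon
Stack after step 6: $ e (top = e).

e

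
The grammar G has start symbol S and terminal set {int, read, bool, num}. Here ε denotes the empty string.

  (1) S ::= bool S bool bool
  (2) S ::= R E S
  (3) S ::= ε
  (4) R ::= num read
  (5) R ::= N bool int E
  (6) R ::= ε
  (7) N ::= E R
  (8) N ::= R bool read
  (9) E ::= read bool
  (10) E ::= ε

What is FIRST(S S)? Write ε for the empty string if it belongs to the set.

{ε, bool, num, read}

FIRST(E) = {ε, read}
FIRST(S) = {ε, bool, num, read}  (via R E S)
FIRST(R) = {ε, bool, num, read}  (via N bool int E)
FIRST(N) = {ε, bool, num, read}  (via E R, R bool read)
FIRST(S S): take FIRST of each symbol in turn, carrying on past any symbol whose FIRST contains ε; result {ε, bool, num, read}.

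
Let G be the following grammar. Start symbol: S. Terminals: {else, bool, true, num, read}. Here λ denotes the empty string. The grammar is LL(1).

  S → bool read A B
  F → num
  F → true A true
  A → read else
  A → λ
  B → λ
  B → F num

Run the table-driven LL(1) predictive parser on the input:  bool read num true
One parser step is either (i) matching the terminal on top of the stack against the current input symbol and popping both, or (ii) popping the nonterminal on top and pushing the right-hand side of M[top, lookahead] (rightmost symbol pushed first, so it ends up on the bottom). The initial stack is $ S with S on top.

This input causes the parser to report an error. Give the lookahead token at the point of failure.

true

step 1: stack=$ S  input=bool read num true $  — expand S → bool read A B
step 2: stack=$ B A read bool  input=bool read num true $  — match bool
step 3: stack=$ B A read  input=read num true $  — match read
step 4: stack=$ B A  input=num true $  — expand A → λ
step 5: stack=$ B  input=num true $  — expand B → F num
step 6: stack=$ num F  input=num true $  — expand F → num
step 7: stack=$ num num  input=num true $  — match num
step 8: stack=$ num  input=true $  — error: top is terminal num but lookahead is true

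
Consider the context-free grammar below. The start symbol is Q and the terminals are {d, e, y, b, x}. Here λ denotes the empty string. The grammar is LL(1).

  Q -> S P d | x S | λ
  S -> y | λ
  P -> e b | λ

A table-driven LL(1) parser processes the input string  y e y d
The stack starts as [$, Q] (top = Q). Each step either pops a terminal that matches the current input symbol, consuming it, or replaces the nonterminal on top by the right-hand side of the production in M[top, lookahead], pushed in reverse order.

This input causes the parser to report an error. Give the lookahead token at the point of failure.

step 1: stack=$ Q  input=y e y d $  — expand Q -> S P d
step 2: stack=$ d P S  input=y e y d $  — expand S -> y
step 3: stack=$ d P y  input=y e y d $  — match y
step 4: stack=$ d P  input=e y d $  — expand P -> e b
step 5: stack=$ d b e  input=e y d $  — match e
step 6: stack=$ d b  input=y d $  — error: top is terminal b but lookahead is y

y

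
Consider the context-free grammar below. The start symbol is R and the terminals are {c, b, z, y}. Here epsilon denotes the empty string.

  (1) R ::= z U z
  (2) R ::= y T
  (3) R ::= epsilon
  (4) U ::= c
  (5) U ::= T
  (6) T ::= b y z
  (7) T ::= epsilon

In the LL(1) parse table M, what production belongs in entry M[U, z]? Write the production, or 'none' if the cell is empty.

FIRST(R) = {epsilon, y, z}
FIRST(T) = {epsilon, b}
FIRST(U) = {epsilon, b, c}  (via T)
FOLLOW(R) includes $ since R is the start symbol.
FOLLOW(U): in R::=z U z, U is followed by z with FIRST {z}. Thus FOLLOW(U) = {z}.
For U ::= c: FIRST(c) = {c}, so it goes in M[U, t] for t ∈ {c}.
For U ::= T: FIRST(T) = {epsilon, b}, so it goes in M[U, t] for t ∈ {b}; since epsilon ∈ FIRST, also for every t ∈ FOLLOW(U) = {z}.

U ::= T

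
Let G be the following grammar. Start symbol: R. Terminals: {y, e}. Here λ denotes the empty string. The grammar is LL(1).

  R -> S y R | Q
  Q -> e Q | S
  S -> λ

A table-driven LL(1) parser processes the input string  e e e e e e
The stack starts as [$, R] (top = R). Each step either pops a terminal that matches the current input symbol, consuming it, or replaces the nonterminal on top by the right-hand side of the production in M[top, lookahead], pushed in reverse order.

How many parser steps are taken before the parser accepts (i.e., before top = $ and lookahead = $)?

15

      Stack  Input          Action
   1  $ R    e e e e e e $  expand R -> Q
   2  $ Q    e e e e e e $  expand Q -> e Q
   3  $ Q e  e e e e e e $  match e
   4  $ Q    e e e e e $    expand Q -> e Q
   5  $ Q e  e e e e e $    match e
   6  $ Q    e e e e $      expand Q -> e Q
   7  $ Q e  e e e e $      match e
   8  $ Q    e e e $        expand Q -> e Q
   9  $ Q e  e e e $        match e
  10  $ Q    e e $          expand Q -> e Q
  11  $ Q e  e e $          match e
  12  $ Q    e $            expand Q -> e Q
  13  $ Q e  e $            match e
  14  $ Q    $              expand Q -> S
  15  $ S    $              expand S -> λ
Accept reached after 15 steps.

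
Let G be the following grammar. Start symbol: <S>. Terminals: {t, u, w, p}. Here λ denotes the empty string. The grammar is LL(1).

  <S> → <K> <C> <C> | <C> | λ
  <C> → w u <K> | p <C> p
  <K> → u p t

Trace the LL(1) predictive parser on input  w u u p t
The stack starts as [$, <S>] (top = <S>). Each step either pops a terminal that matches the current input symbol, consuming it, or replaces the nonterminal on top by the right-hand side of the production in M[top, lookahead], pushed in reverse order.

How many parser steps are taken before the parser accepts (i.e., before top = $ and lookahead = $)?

     Stack      Input        Action
  1  $ <S>      w u u p t $  expand <S> → <C>
  2  $ <C>      w u u p t $  expand <C> → w u <K>
  3  $ <K> u w  w u u p t $  match w
  4  $ <K> u    u u p t $    match u
  5  $ <K>      u p t $      expand <K> → u p t
  6  $ t p u    u p t $      match u
  7  $ t p      p t $        match p
  8  $ t        t $          match t
Accept reached after 8 steps.

8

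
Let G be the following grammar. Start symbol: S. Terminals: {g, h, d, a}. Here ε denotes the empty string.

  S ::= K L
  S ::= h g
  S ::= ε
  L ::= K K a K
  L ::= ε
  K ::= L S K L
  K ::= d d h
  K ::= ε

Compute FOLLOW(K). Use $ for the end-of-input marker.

{$, a, d, h}

FIRST(S) = {ε, a, d, h}  (via K L)
FIRST(L) = {ε, a, d, h}  (via K K a K)
FIRST(K) = {ε, a, d, h}  (via L S K L)
FOLLOW(S) includes $ since S is the start symbol.
FOLLOW(S): in K::=L S K L, S is followed by K L with FIRST {ε, a, d, h}; in K::=L S K L, the suffix after S is nullable, so FOLLOW(S) ⊇ FOLLOW(K) = {$, a, d, h}. Thus FOLLOW(S) = {$, a, d, h}.
FOLLOW(L): in S::=K L, the suffix after L is empty, so FOLLOW(L) ⊇ FOLLOW(S) = {$, a, d, h}; in K::=L S K L (occurrence 1), L is followed by S K L with FIRST {ε, a, d, h}; in K::=L S K L (occurrence 1), the suffix after L is nullable, so FOLLOW(L) ⊇ FOLLOW(K) = {$, a, d, h}; in K::=L S K L (occurrence 2), the suffix after L is empty, so FOLLOW(L) ⊇ FOLLOW(K) = {$, a, d, h}. Thus FOLLOW(L) = {$, a, d, h}.
FOLLOW(K): in S::=K L, K is followed by L with FIRST {ε, a, d, h}; in S::=K L, the suffix after K is nullable, so FOLLOW(K) ⊇ FOLLOW(S) = {$, a, d, h}; in L::=K K a K (occurrence 1), K is followed by K a K with FIRST {a, d, h}; in L::=K K a K (occurrence 2), K is followed by a K with FIRST {a}; in L::=K K a K (occurrence 3), the suffix after K is empty, so FOLLOW(K) ⊇ FOLLOW(L) = {$, a, d, h}; in K::=L S K L, K is followed by L with FIRST {ε, a, d, h}; in K::=L S K L, the suffix after K is nullable (adds nothing new). Thus FOLLOW(K) = {$, a, d, h}.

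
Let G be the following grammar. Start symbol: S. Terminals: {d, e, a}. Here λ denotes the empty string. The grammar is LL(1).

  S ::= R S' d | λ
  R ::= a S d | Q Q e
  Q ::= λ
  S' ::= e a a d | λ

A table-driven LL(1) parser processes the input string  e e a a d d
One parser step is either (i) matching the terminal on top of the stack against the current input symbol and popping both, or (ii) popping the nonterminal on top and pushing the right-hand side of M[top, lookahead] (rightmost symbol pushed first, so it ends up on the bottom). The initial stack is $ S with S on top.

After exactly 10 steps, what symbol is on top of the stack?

      Stack         Input          Action
   1  $ S           e e a a d d $  expand S ::= R S' d
   2  $ d S' R      e e a a d d $  expand R ::= Q Q e
   3  $ d S' e Q Q  e e a a d d $  expand Q ::= λ
   4  $ d S' e Q    e e a a d d $  expand Q ::= λ
   5  $ d S' e      e e a a d d $  match e
   6  $ d S'        e a a d d $    expand S' ::= e a a d
   7  $ d d a a e   e a a d d $    match e
   8  $ d d a a     a a d d $      match a
   9  $ d d a       a d d $        match a
  10  $ d d         d d $          match d
Stack after step 10: $ d (top = d).

d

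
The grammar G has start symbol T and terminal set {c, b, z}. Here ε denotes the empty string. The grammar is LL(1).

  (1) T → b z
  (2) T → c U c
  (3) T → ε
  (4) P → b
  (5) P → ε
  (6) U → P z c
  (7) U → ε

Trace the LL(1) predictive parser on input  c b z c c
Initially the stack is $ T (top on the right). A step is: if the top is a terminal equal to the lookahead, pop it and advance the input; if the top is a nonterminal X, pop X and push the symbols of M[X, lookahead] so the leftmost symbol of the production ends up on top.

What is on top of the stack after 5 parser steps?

z

step 1: stack=$ T  input=c b z c c $  — expand T → c U c
step 2: stack=$ c U c  input=c b z c c $  — match c
step 3: stack=$ c U  input=b z c c $  — expand U → P z c
step 4: stack=$ c c z P  input=b z c c $  — expand P → b
step 5: stack=$ c c z b  input=b z c c $  — match b
Stack after step 5: $ c c z (top = z).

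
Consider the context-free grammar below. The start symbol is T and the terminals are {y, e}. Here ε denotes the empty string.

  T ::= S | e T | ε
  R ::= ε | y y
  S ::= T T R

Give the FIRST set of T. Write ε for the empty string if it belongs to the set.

{ε, e, y}

FIRST(R): from R::=ε we get {ε}; from R::=y y we get {y}. So FIRST(R) = {ε, y}.
FIRST(T): from T::=S we get {ε, e, y}; from T::=e T we get {e}; from T::=ε we get {ε}. So FIRST(T) = {ε, e, y}.
FIRST(S): from S::=T T R we get {ε, e, y}. So FIRST(S) = {ε, e, y}.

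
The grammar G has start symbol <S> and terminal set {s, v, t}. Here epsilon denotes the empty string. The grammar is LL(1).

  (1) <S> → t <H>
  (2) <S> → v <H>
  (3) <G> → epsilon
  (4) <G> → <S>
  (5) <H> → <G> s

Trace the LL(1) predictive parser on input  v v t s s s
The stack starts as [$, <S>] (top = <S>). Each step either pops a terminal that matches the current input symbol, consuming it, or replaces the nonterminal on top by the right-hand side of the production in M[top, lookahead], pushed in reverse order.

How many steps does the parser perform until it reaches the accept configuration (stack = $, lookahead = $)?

15

step 1: stack=$ <S>  input=v v t s s s $  — expand <S> → v <H>
step 2: stack=$ <H> v  input=v v t s s s $  — match v
step 3: stack=$ <H>  input=v t s s s $  — expand <H> → <G> s
step 4: stack=$ s <G>  input=v t s s s $  — expand <G> → <S>
step 5: stack=$ s <S>  input=v t s s s $  — expand <S> → v <H>
step 6: stack=$ s <H> v  input=v t s s s $  — match v
step 7: stack=$ s <H>  input=t s s s $  — expand <H> → <G> s
step 8: stack=$ s s <G>  input=t s s s $  — expand <G> → <S>
step 9: stack=$ s s <S>  input=t s s s $  — expand <S> → t <H>
step 10: stack=$ s s <H> t  input=t s s s $  — match t
step 11: stack=$ s s <H>  input=s s s $  — expand <H> → <G> s
step 12: stack=$ s s s <G>  input=s s s $  — expand <G> → epsilon
step 13: stack=$ s s s  input=s s s $  — match s
step 14: stack=$ s s  input=s s $  — match s
step 15: stack=$ s  input=s $  — match s
Accept reached after 15 steps.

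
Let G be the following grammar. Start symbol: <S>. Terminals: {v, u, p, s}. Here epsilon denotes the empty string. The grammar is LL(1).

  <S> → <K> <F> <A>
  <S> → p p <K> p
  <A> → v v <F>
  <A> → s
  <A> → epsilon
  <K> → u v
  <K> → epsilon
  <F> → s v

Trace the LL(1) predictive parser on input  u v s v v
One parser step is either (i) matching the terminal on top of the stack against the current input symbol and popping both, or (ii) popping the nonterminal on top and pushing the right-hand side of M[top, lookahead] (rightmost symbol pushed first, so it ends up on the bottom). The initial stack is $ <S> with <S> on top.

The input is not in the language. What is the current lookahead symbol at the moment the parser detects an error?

step 1: stack=$ <S>  input=u v s v v $  — expand <S> → <K> <F> <A>
step 2: stack=$ <A> <F> <K>  input=u v s v v $  — expand <K> → u v
step 3: stack=$ <A> <F> v u  input=u v s v v $  — match u
step 4: stack=$ <A> <F> v  input=v s v v $  — match v
step 5: stack=$ <A> <F>  input=s v v $  — expand <F> → s v
step 6: stack=$ <A> v s  input=s v v $  — match s
step 7: stack=$ <A> v  input=v v $  — match v
step 8: stack=$ <A>  input=v $  — expand <A> → v v <F>
step 9: stack=$ <F> v v  input=v $  — match v
step 10: stack=$ <F> v  input=$  — error: top is terminal v but lookahead is $

$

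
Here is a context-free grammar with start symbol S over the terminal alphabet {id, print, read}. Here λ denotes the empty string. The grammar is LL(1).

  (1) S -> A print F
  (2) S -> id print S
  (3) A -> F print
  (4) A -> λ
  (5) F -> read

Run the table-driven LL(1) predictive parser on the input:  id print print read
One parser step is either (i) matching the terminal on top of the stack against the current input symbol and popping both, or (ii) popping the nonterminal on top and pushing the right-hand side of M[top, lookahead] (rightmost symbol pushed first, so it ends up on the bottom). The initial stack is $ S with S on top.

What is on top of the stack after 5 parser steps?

print

step 1: stack=$ S  input=id print print read $  — expand S -> id print S
step 2: stack=$ S print id  input=id print print read $  — match id
step 3: stack=$ S print  input=print print read $  — match print
step 4: stack=$ S  input=print read $  — expand S -> A print F
step 5: stack=$ F print A  input=print read $  — expand A -> λ
Stack after step 5: $ F print (top = print).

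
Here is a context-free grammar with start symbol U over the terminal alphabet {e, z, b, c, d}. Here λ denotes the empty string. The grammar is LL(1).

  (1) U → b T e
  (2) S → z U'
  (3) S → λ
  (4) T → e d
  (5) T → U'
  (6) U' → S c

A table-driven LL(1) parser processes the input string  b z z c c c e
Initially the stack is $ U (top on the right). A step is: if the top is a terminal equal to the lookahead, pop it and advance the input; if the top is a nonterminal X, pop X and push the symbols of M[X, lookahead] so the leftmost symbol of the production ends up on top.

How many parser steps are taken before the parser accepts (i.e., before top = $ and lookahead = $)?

15

      Stack         Input            Action
   1  $ U           b z z c c c e $  expand U → b T e
   2  $ e T b       b z z c c c e $  match b
   3  $ e T         z z c c c e $    expand T → U'
   4  $ e U'        z z c c c e $    expand U' → S c
   5  $ e c S       z z c c c e $    expand S → z U'
   6  $ e c U' z    z z c c c e $    match z
   7  $ e c U'      z c c c e $      expand U' → S c
   8  $ e c c S     z c c c e $      expand S → z U'
   9  $ e c c U' z  z c c c e $      match z
  10  $ e c c U'    c c c e $        expand U' → S c
  11  $ e c c c S   c c c e $        expand S → λ
  12  $ e c c c     c c c e $        match c
  13  $ e c c       c c e $          match c
  14  $ e c         c e $            match c
  15  $ e           e $              match e
Accept reached after 15 steps.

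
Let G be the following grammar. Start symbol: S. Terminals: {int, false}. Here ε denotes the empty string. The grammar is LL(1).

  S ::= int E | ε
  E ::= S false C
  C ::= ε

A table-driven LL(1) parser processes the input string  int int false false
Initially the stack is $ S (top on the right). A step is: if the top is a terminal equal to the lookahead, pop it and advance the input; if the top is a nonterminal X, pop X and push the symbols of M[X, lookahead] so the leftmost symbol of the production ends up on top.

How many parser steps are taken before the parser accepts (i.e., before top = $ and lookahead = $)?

      Stack                Input                  Action
   1  $ S                  int int false false $  expand S ::= int E
   2  $ E int              int int false false $  match int
   3  $ E                  int false false $      expand E ::= S false C
   4  $ C false S          int false false $      expand S ::= int E
   5  $ C false E int      int false false $      match int
   6  $ C false E          false false $          expand E ::= S false C
   7  $ C false C false S  false false $          expand S ::= ε
   8  $ C false C false    false false $          match false
   9  $ C false C          false $                expand C ::= ε
  10  $ C false            false $                match false
  11  $ C                  $                      expand C ::= ε
Accept reached after 11 steps.

11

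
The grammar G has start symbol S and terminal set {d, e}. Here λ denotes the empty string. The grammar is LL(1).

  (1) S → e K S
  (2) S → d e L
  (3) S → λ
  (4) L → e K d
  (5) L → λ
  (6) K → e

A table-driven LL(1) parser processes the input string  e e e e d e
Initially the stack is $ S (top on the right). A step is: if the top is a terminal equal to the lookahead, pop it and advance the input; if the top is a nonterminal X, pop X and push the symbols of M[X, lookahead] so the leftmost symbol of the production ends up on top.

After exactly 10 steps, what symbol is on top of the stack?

step 1: stack=$ S  input=e e e e d e $  — expand S → e K S
step 2: stack=$ S K e  input=e e e e d e $  — match e
step 3: stack=$ S K  input=e e e d e $  — expand K → e
step 4: stack=$ S e  input=e e e d e $  — match e
step 5: stack=$ S  input=e e d e $  — expand S → e K S
step 6: stack=$ S K e  input=e e d e $  — match e
step 7: stack=$ S K  input=e d e $  — expand K → e
step 8: stack=$ S e  input=e d e $  — match e
step 9: stack=$ S  input=d e $  — expand S → d e L
step 10: stack=$ L e d  input=d e $  — match d
Stack after step 10: $ L e (top = e).

e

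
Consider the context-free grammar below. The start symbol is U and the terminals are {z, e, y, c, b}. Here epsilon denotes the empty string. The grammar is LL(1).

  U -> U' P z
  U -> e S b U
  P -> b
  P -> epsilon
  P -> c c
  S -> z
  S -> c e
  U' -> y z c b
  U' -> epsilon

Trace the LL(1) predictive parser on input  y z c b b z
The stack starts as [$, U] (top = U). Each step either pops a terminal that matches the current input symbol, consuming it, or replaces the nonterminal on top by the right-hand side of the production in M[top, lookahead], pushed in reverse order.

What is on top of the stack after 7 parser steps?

b

     Stack          Input          Action
  1  $ U            y z c b b z $  expand U -> U' P z
  2  $ z P U'       y z c b b z $  expand U' -> y z c b
  3  $ z P b c z y  y z c b b z $  match y
  4  $ z P b c z    z c b b z $    match z
  5  $ z P b c      c b b z $      match c
  6  $ z P b        b b z $        match b
  7  $ z P          b z $          expand P -> b
Stack after step 7: $ z b (top = b).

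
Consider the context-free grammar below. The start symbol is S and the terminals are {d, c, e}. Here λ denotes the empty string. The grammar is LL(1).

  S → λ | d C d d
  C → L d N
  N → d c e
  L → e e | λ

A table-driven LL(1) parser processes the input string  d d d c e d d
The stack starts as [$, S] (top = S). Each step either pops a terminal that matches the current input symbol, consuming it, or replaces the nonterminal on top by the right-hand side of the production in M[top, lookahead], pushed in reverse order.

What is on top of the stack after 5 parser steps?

N

step 1: stack=$ S  input=d d d c e d d $  — expand S → d C d d
step 2: stack=$ d d C d  input=d d d c e d d $  — match d
step 3: stack=$ d d C  input=d d c e d d $  — expand C → L d N
step 4: stack=$ d d N d L  input=d d c e d d $  — expand L → λ
step 5: stack=$ d d N d  input=d d c e d d $  — match d
Stack after step 5: $ d d N (top = N).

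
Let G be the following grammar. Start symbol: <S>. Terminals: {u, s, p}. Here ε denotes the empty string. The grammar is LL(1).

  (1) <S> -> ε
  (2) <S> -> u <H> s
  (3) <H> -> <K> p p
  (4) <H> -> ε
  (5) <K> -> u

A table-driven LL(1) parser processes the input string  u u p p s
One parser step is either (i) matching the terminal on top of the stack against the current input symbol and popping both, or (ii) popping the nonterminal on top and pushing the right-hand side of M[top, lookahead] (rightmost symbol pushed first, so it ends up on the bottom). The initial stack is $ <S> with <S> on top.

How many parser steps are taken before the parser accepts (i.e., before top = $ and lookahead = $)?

step 1: stack=$ <S>  input=u u p p s $  — expand <S> -> u <H> s
step 2: stack=$ s <H> u  input=u u p p s $  — match u
step 3: stack=$ s <H>  input=u p p s $  — expand <H> -> <K> p p
step 4: stack=$ s p p <K>  input=u p p s $  — expand <K> -> u
step 5: stack=$ s p p u  input=u p p s $  — match u
step 6: stack=$ s p p  input=p p s $  — match p
step 7: stack=$ s p  input=p s $  — match p
step 8: stack=$ s  input=s $  — match s
Accept reached after 8 steps.

8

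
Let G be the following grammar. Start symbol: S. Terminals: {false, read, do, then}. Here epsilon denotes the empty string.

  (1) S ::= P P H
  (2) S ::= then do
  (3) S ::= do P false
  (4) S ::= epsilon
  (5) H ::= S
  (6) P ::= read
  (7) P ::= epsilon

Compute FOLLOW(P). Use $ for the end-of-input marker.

{$, do, false, read, then}

FIRST(P): from P::=read we get {read}; from P::=epsilon we get {epsilon}. So FIRST(P) = {epsilon, read}.
FIRST(S): from S::=P P H we get {epsilon, do, read, then}; from S::=then do we get {then}; from S::=do P false we get {do}; from S::=epsilon we get {epsilon}. So FIRST(S) = {epsilon, do, read, then}.
FIRST(H): from H::=S we get {epsilon, do, read, then}. So FIRST(H) = {epsilon, do, read, then}.
FOLLOW(S) includes $ since S is the start symbol.
FOLLOW(S): in H::=S, the suffix after S is empty, so FOLLOW(S) ⊇ FOLLOW(H) = {$}. Thus FOLLOW(S) = {$}.
FOLLOW(H): in S::=P P H, the suffix after H is empty, so FOLLOW(H) ⊇ FOLLOW(S) = {$}. Thus FOLLOW(H) = {$}.
FOLLOW(P): in S::=P P H (occurrence 1), P is followed by P H with FIRST {epsilon, do, read, then}; in S::=P P H (occurrence 1), the suffix after P is nullable, so FOLLOW(P) ⊇ FOLLOW(S) = {$}; in S::=P P H (occurrence 2), P is followed by H with FIRST {epsilon, do, read, then}; in S::=P P H (occurrence 2), the suffix after P is nullable, so FOLLOW(P) ⊇ FOLLOW(S) = {$}; in S::=do P false, P is followed by false with FIRST {false}. Thus FOLLOW(P) = {$, do, false, read, then}.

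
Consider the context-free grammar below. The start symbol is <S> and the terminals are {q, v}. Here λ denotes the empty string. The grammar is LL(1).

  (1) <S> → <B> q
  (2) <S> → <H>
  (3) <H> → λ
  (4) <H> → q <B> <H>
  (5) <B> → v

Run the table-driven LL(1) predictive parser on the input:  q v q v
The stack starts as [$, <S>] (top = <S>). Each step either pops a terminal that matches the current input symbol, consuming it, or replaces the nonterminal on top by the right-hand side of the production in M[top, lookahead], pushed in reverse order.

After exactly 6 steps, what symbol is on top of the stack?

q

     Stack        Input      Action
  1  $ <S>        q v q v $  expand <S> → <H>
  2  $ <H>        q v q v $  expand <H> → q <B> <H>
  3  $ <H> <B> q  q v q v $  match q
  4  $ <H> <B>    v q v $    expand <B> → v
  5  $ <H> v      v q v $    match v
  6  $ <H>        q v $      expand <H> → q <B> <H>
Stack after step 6: $ <H> <B> q (top = q).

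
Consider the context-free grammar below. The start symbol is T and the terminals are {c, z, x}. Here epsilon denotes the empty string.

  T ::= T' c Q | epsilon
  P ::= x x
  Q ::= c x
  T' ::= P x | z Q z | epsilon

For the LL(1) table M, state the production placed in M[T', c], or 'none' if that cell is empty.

T' ::= epsilon

FIRST(P): from P::=x x we get {x}. So FIRST(P) = {x}.
FIRST(Q): from Q::=c x we get {c}. So FIRST(Q) = {c}.
FIRST(T'): from T'::=P x we get {x}; from T'::=z Q z we get {z}; from T'::=epsilon we get {epsilon}. So FIRST(T') = {epsilon, x, z}.
FIRST(T): from T::=T' c Q we get {c, x, z}; from T::=epsilon we get {epsilon}. So FIRST(T) = {epsilon, c, x, z}.
FOLLOW(T) includes $ since T is the start symbol.
FOLLOW(T'): in T::=T' c Q, T' is followed by c Q with FIRST {c}. Thus FOLLOW(T') = {c}.
For T' ::= P x: FIRST(P x) = {x}, so it goes in M[T', t] for t ∈ {x}.
For T' ::= z Q z: FIRST(z Q z) = {z}, so it goes in M[T', t] for t ∈ {z}.
For T' ::= epsilon: FIRST(epsilon) = {epsilon}, so it goes in M[T', t] for t ∈ {}; since epsilon ∈ FIRST, also for every t ∈ FOLLOW(T') = {c}.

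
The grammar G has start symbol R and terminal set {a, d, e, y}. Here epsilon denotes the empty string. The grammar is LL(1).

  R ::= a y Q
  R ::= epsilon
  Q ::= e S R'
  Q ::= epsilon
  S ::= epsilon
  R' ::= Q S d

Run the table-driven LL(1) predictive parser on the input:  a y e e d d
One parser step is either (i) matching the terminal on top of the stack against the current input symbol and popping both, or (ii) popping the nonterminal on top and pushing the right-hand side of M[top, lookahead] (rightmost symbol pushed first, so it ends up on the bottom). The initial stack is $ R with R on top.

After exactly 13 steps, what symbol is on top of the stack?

      Stack         Input          Action
   1  $ R           a y e e d d $  expand R ::= a y Q
   2  $ Q y a       a y e e d d $  match a
   3  $ Q y         y e e d d $    match y
   4  $ Q           e e d d $      expand Q ::= e S R'
   5  $ R' S e      e e d d $      match e
   6  $ R' S        e d d $        expand S ::= epsilon
   7  $ R'          e d d $        expand R' ::= Q S d
   8  $ d S Q       e d d $        expand Q ::= e S R'
   9  $ d S R' S e  e d d $        match e
  10  $ d S R' S    d d $          expand S ::= epsilon
  11  $ d S R'      d d $          expand R' ::= Q S d
  12  $ d S d S Q   d d $          expand Q ::= epsilon
  13  $ d S d S     d d $          expand S ::= epsilon
Stack after step 13: $ d S d (top = d).

d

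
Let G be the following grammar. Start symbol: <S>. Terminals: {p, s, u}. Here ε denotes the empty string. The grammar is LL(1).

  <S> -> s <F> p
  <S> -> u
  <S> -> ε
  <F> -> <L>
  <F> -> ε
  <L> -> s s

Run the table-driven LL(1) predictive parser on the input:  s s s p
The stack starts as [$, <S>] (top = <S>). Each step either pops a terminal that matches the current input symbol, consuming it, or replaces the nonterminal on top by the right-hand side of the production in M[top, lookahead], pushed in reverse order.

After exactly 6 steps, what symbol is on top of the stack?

p

step 1: stack=$ <S>  input=s s s p $  — expand <S> -> s <F> p
step 2: stack=$ p <F> s  input=s s s p $  — match s
step 3: stack=$ p <F>  input=s s p $  — expand <F> -> <L>
step 4: stack=$ p <L>  input=s s p $  — expand <L> -> s s
step 5: stack=$ p s s  input=s s p $  — match s
step 6: stack=$ p s  input=s p $  — match s
Stack after step 6: $ p (top = p).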